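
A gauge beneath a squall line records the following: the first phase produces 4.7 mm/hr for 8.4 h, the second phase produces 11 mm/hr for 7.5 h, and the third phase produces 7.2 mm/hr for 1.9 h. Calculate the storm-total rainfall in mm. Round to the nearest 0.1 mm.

total ≈ 135.7 mm

Total = Σ Rᵢ Δtᵢ = 4.7 × 8.4 + 11 × 7.5 + 7.2 × 1.9
      = 39.48 + 82.5 + 13.68 = 135.7 mm.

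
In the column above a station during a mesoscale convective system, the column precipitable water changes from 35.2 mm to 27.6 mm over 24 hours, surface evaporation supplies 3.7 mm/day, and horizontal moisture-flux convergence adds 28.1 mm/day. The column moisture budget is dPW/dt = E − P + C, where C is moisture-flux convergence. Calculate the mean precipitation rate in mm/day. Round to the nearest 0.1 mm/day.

dPW/dt = (27.6 − 35.2) mm / (24/24 day) = -7.600 mm/day.
P = E + C − dPW/dt = 3.7 + (28.1) − (-7.600) = 39.4 mm/day.

P ≈ 39.4 mm/day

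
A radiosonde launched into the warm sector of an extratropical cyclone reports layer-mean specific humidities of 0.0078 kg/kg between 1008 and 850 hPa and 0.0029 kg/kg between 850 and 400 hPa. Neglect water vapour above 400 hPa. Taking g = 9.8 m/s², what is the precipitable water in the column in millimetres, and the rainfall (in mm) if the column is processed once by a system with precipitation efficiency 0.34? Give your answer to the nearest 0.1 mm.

PW ≈ 25.9 mm; rainfall ≈ 8.8 mm

Precipitable water is the column-integrated vapour mass per unit area: PW = (1/g) Σ q̄ Δp, with q in kg/kg and Δp in Pa (1 kg/m² of water = 1 mm).
Layer 1008–850 hPa: Δp = 158 hPa = 15800 Pa, q̄ = 0.0078 kg/kg → 0.0078 × 15800 / 9.8 = 12.58 mm
Layer 850–400 hPa: Δp = 450 hPa = 45000 Pa, q̄ = 0.0029 kg/kg → 0.0029 × 45000 / 9.8 = 13.32 mm
PW = 12.58 + 13.32 = 25.90 ≈ 25.9 mm.
Rainfall = ε × PW = 0.34 × 25.9 = 8.8 mm.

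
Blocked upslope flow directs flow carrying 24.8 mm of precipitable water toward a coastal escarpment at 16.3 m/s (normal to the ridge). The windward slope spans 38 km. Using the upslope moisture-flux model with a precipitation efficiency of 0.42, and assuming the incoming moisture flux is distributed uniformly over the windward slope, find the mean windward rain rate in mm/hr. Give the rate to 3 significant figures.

R ≈ 16.1 mm/hr

Incoming column moisture flux per unit ridge length: F = V × PW = 16.3 × 24.8 = 404.24 mm·m/s.
Spread over the 38 km slope with efficiency ε = 0.42: R = ε·F/W = 0.42 × 404.24 / 38000 m = 4.468e-03 mm/s.
R = 4.468e-03 × 3600 = 16.1 mm/hr.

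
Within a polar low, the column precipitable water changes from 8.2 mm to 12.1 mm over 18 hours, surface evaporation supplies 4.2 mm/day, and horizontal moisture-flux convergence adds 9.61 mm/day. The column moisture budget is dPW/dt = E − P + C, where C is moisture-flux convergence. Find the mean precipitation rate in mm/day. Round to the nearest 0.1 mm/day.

P ≈ 8.6 mm/day

dPW/dt = (12.1 − 8.2) mm / (18/24 day) = +5.200 mm/day.
P = E + C − dPW/dt = 4.2 + (9.61) − (+5.200) = 8.6 mm/day.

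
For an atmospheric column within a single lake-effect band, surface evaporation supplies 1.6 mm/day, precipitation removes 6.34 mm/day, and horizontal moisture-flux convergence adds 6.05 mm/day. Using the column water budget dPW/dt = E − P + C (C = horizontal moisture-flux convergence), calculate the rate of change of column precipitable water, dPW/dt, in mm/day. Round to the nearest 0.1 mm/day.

dPW/dt = E − P + C = 1.6 − 6.34 + (6.05) = 1.3 mm/day.

dPW/dt ≈ 1.3 mm/day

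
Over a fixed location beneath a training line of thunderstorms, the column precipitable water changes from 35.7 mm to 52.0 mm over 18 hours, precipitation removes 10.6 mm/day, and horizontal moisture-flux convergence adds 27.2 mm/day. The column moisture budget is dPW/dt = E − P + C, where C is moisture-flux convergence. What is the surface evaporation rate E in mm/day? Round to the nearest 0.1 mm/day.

E ≈ 5.1 mm/day

dPW/dt = (52.0 − 35.7) mm / (18/24 day) = +21.733 mm/day.
E = dPW/dt + P − C = (+21.733) + 10.6 − (27.2) = 5.1 mm/day.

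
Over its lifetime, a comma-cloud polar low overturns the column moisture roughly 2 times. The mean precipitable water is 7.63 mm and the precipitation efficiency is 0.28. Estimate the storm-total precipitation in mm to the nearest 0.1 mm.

Each cycle deposits ε × PW = 0.28 × 7.63 = 2.1364 mm.
Over 2 cycles: 2 × 2.1364 = 4.3 mm.

precipitation ≈ 4.3 mm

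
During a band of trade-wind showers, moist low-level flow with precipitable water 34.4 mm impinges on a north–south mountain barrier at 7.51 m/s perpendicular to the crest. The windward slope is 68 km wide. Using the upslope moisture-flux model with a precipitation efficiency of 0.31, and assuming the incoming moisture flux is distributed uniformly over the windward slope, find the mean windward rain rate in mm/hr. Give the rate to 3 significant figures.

Incoming column moisture flux per unit ridge length: F = V × PW = 7.51 × 34.4 = 258.344 mm·m/s.
Spread over the 68 km slope with efficiency ε = 0.31: R = ε·F/W = 0.31 × 258.344 / 68000 m = 1.178e-03 mm/s.
R = 1.178e-03 × 3600 = 4.24 mm/hr.

R ≈ 4.24 mm/hr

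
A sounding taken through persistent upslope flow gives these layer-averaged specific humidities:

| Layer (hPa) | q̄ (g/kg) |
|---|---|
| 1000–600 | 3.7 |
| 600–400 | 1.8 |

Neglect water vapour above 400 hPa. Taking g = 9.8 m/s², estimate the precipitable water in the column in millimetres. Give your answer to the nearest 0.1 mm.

PW ≈ 18.8 mm

Precipitable water is the column-integrated vapour mass per unit area: PW = (1/g) Σ q̄ Δp, with q in kg/kg and Δp in Pa (1 kg/m² of water = 1 mm).
Layer 1000–600 hPa: Δp = 400 hPa = 40000 Pa, q̄ = 0.0037 kg/kg → 0.0037 × 40000 / 9.8 = 15.10 mm
Layer 600–400 hPa: Δp = 200 hPa = 20000 Pa, q̄ = 0.0018 kg/kg → 0.0018 × 20000 / 9.8 = 3.67 mm
PW = 15.10 + 3.67 = 18.77 ≈ 18.8 mm.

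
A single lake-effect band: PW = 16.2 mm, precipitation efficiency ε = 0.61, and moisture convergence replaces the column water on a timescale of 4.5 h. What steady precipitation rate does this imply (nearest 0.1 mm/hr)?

Each overturning extracts ε × PW = 0.61 × 16.2 = 9.882 mm.
Rate = ε·PW / τ = 9.882 / 4.5 h = 2.2 mm/hr.

R ≈ 2.2 mm/hr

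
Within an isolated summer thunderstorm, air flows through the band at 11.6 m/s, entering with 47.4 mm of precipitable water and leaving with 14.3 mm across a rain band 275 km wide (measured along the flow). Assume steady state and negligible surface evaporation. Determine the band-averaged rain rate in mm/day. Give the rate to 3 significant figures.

Column moisture flux per unit crosswind length is F = V × PW.
Inflow: F_in = 11.6 × 47.4 = 549.84 mm·m/s
Outflow: F_out = 11.6 × 14.3 = 165.88 mm·m/s
Steady-state rate R = (F_in − F_out)/L = (549.84 − 165.88) / 275000 m = 1.396e-03 mm/s.
R = 1.396e-03 × 3600 × 24 = 121 mm/day.

R ≈ 121 mm/day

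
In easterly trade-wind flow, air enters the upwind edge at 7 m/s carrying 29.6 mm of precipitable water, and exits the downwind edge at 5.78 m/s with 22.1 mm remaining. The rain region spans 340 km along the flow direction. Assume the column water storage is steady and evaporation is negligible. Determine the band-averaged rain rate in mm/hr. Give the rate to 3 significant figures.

R ≈ 0.841 mm/hr

Column moisture flux per unit crosswind length is F = V × PW.
Inflow: F_in = 7 × 29.6 = 207.2 mm·m/s
Outflow: F_out = 5.78 × 22.1 = 127.738 mm·m/s
Steady-state rate R = (F_in − F_out)/L = (207.2 − 127.738) / 340000 m = 2.337e-04 mm/s.
R = 2.337e-04 × 3600 = 0.841 mm/hr.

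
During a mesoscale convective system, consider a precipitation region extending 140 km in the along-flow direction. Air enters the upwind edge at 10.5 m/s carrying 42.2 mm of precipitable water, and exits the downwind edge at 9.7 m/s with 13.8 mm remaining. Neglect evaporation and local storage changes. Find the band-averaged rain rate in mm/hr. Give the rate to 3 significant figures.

Column moisture flux per unit crosswind length is F = V × PW.
Inflow: F_in = 10.5 × 42.2 = 443.1 mm·m/s
Outflow: F_out = 9.7 × 13.8 = 133.86 mm·m/s
Steady-state rate R = (F_in − F_out)/L = (443.1 − 133.86) / 140000 m = 2.209e-03 mm/s.
R = 2.209e-03 × 3600 = 7.95 mm/hr.

R ≈ 7.95 mm/hr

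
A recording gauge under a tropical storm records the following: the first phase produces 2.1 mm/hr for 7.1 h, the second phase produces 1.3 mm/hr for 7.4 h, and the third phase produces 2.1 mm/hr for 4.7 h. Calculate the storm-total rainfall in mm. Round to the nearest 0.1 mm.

Total = Σ Rᵢ Δtᵢ = 2.1 × 7.1 + 1.3 × 7.4 + 2.1 × 4.7
      = 14.91 + 9.62 + 9.87 = 34.4 mm.

total ≈ 34.4 mm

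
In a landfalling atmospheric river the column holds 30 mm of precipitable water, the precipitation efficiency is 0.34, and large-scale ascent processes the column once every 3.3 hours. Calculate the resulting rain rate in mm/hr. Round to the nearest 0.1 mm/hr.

R ≈ 3.1 mm/hr

Each overturning extracts ε × PW = 0.34 × 30 = 10.2 mm.
Rate = ε·PW / τ = 10.2 / 3.3 h = 3.1 mm/hr.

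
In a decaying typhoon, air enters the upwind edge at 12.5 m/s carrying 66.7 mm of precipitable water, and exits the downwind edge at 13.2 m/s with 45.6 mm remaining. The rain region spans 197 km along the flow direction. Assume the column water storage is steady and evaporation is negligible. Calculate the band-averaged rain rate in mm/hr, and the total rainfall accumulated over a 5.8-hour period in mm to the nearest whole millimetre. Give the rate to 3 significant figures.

R ≈ 4.24 mm/hr; total ≈ 25 mm

Column moisture flux per unit crosswind length is F = V × PW.
Inflow: F_in = 12.5 × 66.7 = 833.75 mm·m/s
Outflow: F_out = 13.2 × 45.6 = 601.92 mm·m/s
Steady-state rate R = (F_in − F_out)/L = (833.75 − 601.92) / 197000 m = 1.177e-03 mm/s.
R = 1.177e-03 × 3600 = 4.24 mm/hr.
Over 5.8 h: total = 4.24 × 5.8 = 24.592 ≈ 25 mm.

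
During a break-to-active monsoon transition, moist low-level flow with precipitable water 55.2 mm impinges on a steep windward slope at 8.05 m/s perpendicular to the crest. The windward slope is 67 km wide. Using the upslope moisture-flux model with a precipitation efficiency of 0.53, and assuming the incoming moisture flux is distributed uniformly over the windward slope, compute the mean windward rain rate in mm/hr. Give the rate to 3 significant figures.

R ≈ 12.7 mm/hr

Incoming column moisture flux per unit ridge length: F = V × PW = 8.05 × 55.2 = 444.36 mm·m/s.
Spread over the 67 km slope with efficiency ε = 0.53: R = ε·F/W = 0.53 × 444.36 / 67000 m = 3.515e-03 mm/s.
R = 3.515e-03 × 3600 = 12.7 mm/hr.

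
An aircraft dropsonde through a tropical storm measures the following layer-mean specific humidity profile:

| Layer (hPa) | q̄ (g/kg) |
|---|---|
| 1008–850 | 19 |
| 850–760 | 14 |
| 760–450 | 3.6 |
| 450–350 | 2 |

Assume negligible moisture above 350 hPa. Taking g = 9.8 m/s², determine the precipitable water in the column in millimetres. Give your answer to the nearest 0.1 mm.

Precipitable water is the column-integrated vapour mass per unit area: PW = (1/g) Σ q̄ Δp, with q in kg/kg and Δp in Pa (1 kg/m² of water = 1 mm).
Layer 1008–850 hPa: Δp = 158 hPa = 15800 Pa, q̄ = 0.019 kg/kg → 0.019 × 15800 / 9.8 = 30.63 mm
Layer 850–760 hPa: Δp = 90 hPa = 9000 Pa, q̄ = 0.014 kg/kg → 0.014 × 9000 / 9.8 = 12.86 mm
Layer 760–450 hPa: Δp = 310 hPa = 31000 Pa, q̄ = 0.0036 kg/kg → 0.0036 × 31000 / 9.8 = 11.39 mm
Layer 450–350 hPa: Δp = 100 hPa = 10000 Pa, q̄ = 0.002 kg/kg → 0.002 × 10000 / 9.8 = 2.04 mm
PW = 30.63 + 12.86 + 11.39 + 2.04 = 56.92 ≈ 56.9 mm.

PW ≈ 56.9 mm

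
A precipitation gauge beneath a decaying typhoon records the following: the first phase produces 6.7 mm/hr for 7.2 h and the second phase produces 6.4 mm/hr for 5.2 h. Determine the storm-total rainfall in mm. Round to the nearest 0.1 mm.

total ≈ 81.5 mm

Total = Σ Rᵢ Δtᵢ = 6.7 × 7.2 + 6.4 × 5.2
      = 48.24 + 33.28 = 81.5 mm.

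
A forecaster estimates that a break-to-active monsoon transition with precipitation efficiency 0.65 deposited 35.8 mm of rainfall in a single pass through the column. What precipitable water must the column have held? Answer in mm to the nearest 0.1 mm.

PW = rainfall / ε = 35.8 / 0.65 = 55.1 mm.

PW ≈ 55.1 mm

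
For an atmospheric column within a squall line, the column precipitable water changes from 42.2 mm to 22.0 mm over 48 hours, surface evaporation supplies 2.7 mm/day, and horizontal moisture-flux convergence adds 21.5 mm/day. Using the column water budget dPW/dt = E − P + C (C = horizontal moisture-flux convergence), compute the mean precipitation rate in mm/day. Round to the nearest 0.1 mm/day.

P ≈ 34.3 mm/day

dPW/dt = (22.0 − 42.2) mm / (48/24 day) = -10.100 mm/day.
P = E + C − dPW/dt = 2.7 + (21.5) − (-10.100) = 34.3 mm/day.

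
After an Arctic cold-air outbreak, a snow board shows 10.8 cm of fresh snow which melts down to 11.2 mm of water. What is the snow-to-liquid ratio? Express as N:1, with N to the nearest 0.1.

ratio ≈ 9.6

Ratio = snow depth / SWE = 108 mm / 11.2 mm = 9.6, i.e. 9.6:1.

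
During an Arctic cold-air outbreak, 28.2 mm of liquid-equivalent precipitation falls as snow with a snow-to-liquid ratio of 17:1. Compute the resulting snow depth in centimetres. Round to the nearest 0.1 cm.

snow depth ≈ 47.9 cm

Snow depth = liquid × ratio = 28.2 mm × 17 = 479.4 mm = 47.9 cm.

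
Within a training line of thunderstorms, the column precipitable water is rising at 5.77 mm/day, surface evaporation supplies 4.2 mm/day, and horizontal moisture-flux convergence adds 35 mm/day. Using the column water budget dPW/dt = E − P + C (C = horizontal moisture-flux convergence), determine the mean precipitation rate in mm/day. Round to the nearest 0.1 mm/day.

P ≈ 33.4 mm/day

dPW/dt = +5.77 mm/day.
P = E + C − dPW/dt = 4.2 + (35) − (+5.77) = 33.4 mm/day.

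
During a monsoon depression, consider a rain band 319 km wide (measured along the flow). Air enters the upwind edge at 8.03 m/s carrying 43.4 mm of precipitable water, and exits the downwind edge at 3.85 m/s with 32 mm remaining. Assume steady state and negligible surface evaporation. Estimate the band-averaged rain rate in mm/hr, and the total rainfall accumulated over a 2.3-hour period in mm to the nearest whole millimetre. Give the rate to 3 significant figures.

Column moisture flux per unit crosswind length is F = V × PW.
Inflow: F_in = 8.03 × 43.4 = 348.502 mm·m/s
Outflow: F_out = 3.85 × 32 = 123.2 mm·m/s
Steady-state rate R = (F_in − F_out)/L = (348.502 − 123.2) / 319000 m = 7.063e-04 mm/s.
R = 7.063e-04 × 3600 = 2.54 mm/hr.
Over 2.3 h: total = 2.54 × 2.3 = 5.842 ≈ 6 mm.

R ≈ 2.54 mm/hr; total ≈ 6 mm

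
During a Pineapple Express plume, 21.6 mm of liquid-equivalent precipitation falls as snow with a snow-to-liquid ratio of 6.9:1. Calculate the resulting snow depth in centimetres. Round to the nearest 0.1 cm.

snow depth ≈ 14.9 cm

Snow depth = liquid × ratio = 21.6 mm × 6.9 = 149.04 mm = 14.9 cm.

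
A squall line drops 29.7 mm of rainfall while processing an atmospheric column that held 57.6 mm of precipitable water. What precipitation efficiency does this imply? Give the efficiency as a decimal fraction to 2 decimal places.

ε ≈ 0.52

ε = rainfall / PW = 29.7 / 57.6 = 0.52.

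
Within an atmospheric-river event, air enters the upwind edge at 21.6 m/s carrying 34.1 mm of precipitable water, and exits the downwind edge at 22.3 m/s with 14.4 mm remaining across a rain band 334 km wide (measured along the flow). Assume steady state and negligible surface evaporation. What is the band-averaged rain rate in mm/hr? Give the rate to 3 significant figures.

R ≈ 4.48 mm/hr

Column moisture flux per unit crosswind length is F = V × PW.
Inflow: F_in = 21.6 × 34.1 = 736.56 mm·m/s
Outflow: F_out = 22.3 × 14.4 = 321.12 mm·m/s
Steady-state rate R = (F_in − F_out)/L = (736.56 − 321.12) / 334000 m = 1.244e-03 mm/s.
R = 1.244e-03 × 3600 = 4.48 mm/hr.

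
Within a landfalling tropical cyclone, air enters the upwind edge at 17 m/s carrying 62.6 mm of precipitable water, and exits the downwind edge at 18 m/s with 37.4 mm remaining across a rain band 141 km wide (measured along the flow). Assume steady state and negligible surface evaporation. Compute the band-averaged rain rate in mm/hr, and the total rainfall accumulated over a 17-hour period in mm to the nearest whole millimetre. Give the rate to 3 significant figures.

R ≈ 9.98 mm/hr; total ≈ 170 mm

Column moisture flux per unit crosswind length is F = V × PW.
Inflow: F_in = 17 × 62.6 = 1064.2 mm·m/s
Outflow: F_out = 18 × 37.4 = 673.2 mm·m/s
Steady-state rate R = (F_in − F_out)/L = (1064.2 − 673.2) / 141000 m = 2.773e-03 mm/s.
R = 2.773e-03 × 3600 = 9.98 mm/hr.
Over 17 h: total = 9.98 × 17 = 169.66 ≈ 170 mm.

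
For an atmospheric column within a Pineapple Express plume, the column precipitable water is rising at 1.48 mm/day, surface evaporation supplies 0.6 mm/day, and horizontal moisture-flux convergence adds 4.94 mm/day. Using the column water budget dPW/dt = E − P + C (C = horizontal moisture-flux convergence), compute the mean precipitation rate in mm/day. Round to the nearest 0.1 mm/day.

P ≈ 4.1 mm/day

dPW/dt = +1.48 mm/day.
P = E + C − dPW/dt = 0.6 + (4.94) − (+1.48) = 4.1 mm/day.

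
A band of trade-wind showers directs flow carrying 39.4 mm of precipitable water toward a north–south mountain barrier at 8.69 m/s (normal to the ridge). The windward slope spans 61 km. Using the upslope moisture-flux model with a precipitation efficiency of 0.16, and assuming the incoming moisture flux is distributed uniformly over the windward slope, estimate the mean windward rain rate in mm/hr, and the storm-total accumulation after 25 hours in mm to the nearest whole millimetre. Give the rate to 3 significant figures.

R ≈ 3.23 mm/hr; total ≈ 81 mm

Incoming column moisture flux per unit ridge length: F = V × PW = 8.69 × 39.4 = 342.386 mm·m/s.
Spread over the 61 km slope with efficiency ε = 0.16: R = ε·F/W = 0.16 × 342.386 / 61000 m = 8.981e-04 mm/s.
R = 8.981e-04 × 3600 = 3.23 mm/hr.
Over 25 h: total = 3.23 × 25 = 80.75 ≈ 81 mm.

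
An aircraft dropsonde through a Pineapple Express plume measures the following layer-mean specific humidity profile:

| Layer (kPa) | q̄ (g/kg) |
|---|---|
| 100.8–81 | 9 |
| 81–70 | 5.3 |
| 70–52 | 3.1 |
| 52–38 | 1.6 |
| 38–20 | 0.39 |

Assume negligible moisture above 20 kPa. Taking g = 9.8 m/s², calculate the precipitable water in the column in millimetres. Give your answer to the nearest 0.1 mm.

PW ≈ 32.8 mm

Precipitable water is the column-integrated vapour mass per unit area: PW = (1/g) Σ q̄ Δp, with q in kg/kg and Δp in Pa (1 kg/m² of water = 1 mm).
Layer 100.8–81 kPa: Δp = 198 hPa = 19800 Pa, q̄ = 0.009 kg/kg → 0.009 × 19800 / 9.8 = 18.18 mm
Layer 81–70 kPa: Δp = 110 hPa = 11000 Pa, q̄ = 0.0053 kg/kg → 0.0053 × 11000 / 9.8 = 5.95 mm
Layer 70–52 kPa: Δp = 180 hPa = 18000 Pa, q̄ = 0.0031 kg/kg → 0.0031 × 18000 / 9.8 = 5.69 mm
Layer 52–38 kPa: Δp = 140 hPa = 14000 Pa, q̄ = 0.0016 kg/kg → 0.0016 × 14000 / 9.8 = 2.29 mm
Layer 38–20 kPa: Δp = 180 hPa = 18000 Pa, q̄ = 0.00039 kg/kg → 0.00039 × 18000 / 9.8 = 0.72 mm
PW = 18.18 + 5.95 + 5.69 + 2.29 + 0.72 = 32.83 ≈ 32.8 mm.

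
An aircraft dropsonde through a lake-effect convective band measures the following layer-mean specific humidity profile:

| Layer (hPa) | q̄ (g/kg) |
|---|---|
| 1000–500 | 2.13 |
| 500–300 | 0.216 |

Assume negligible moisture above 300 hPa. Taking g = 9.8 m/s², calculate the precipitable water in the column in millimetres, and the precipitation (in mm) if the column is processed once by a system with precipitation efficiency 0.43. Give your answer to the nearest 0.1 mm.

Precipitable water is the column-integrated vapour mass per unit area: PW = (1/g) Σ q̄ Δp, with q in kg/kg and Δp in Pa (1 kg/m² of water = 1 mm).
Layer 1000–500 hPa: Δp = 500 hPa = 50000 Pa, q̄ = 0.00213 kg/kg → 0.00213 × 50000 / 9.8 = 10.87 mm
Layer 500–300 hPa: Δp = 200 hPa = 20000 Pa, q̄ = 0.000216 kg/kg → 0.000216 × 20000 / 9.8 = 0.44 mm
PW = 10.87 + 0.44 = 11.31 ≈ 11.3 mm.
Precipitation = ε × PW = 0.43 × 11.3 = 4.9 mm.

PW ≈ 11.3 mm; precipitation ≈ 4.9 mm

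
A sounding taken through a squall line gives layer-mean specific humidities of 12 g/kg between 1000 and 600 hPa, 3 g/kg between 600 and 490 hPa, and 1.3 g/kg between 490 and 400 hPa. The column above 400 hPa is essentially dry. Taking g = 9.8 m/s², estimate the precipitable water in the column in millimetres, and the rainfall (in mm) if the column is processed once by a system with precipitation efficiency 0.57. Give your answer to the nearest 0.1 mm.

Precipitable water is the column-integrated vapour mass per unit area: PW = (1/g) Σ q̄ Δp, with q in kg/kg and Δp in Pa (1 kg/m² of water = 1 mm).
Layer 1000–600 hPa: Δp = 400 hPa = 40000 Pa, q̄ = 0.012 kg/kg → 0.012 × 40000 / 9.8 = 48.98 mm
Layer 600–490 hPa: Δp = 110 hPa = 11000 Pa, q̄ = 0.003 kg/kg → 0.003 × 11000 / 9.8 = 3.37 mm
Layer 490–400 hPa: Δp = 90 hPa = 9000 Pa, q̄ = 0.0013 kg/kg → 0.0013 × 9000 / 9.8 = 1.19 mm
PW = 48.98 + 3.37 + 1.19 = 53.54 ≈ 53.5 mm.
Rainfall = ε × PW = 0.57 × 53.5 = 30.5 mm.

PW ≈ 53.5 mm; rainfall ≈ 30.5 mm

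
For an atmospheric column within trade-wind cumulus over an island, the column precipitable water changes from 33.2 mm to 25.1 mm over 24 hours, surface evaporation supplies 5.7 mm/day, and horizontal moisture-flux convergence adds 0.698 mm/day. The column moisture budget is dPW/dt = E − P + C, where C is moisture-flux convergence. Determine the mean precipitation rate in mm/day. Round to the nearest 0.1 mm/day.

P ≈ 14.5 mm/day

dPW/dt = (25.1 − 33.2) mm / (24/24 day) = -8.100 mm/day.
P = E + C − dPW/dt = 5.7 + (0.698) − (-8.100) = 14.5 mm/day.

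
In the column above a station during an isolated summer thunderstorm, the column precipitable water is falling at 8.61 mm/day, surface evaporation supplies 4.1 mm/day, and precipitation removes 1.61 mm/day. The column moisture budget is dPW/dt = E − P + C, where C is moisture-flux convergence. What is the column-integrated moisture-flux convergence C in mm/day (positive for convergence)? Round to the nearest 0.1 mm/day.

dPW/dt = -8.61 mm/day.
C = dPW/dt − E + P = (-8.61) − 4.1 + 1.61 = -11.1 mm/day.

C ≈ -11.1 mm/day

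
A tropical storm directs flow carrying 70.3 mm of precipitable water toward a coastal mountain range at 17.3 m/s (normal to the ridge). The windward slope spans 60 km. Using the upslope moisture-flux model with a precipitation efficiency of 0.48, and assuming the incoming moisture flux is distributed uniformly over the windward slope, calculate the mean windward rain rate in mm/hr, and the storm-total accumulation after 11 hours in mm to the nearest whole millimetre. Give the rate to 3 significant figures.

R ≈ 35.0 mm/hr; total ≈ 385 mm

Incoming column moisture flux per unit ridge length: F = V × PW = 17.3 × 70.3 = 1216.19 mm·m/s.
Spread over the 60 km slope with efficiency ε = 0.48: R = ε·F/W = 0.48 × 1216.19 / 60000 m = 9.730e-03 mm/s.
R = 9.730e-03 × 3600 = 35.0 mm/hr.
Over 11 h: total = 35.0 × 11 = 385 mm.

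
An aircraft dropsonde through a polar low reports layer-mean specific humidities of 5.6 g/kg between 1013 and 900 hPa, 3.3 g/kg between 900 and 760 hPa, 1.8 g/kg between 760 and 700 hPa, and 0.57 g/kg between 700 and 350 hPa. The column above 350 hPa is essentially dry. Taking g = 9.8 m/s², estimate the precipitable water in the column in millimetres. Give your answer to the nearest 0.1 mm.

Precipitable water is the column-integrated vapour mass per unit area: PW = (1/g) Σ q̄ Δp, with q in kg/kg and Δp in Pa (1 kg/m² of water = 1 mm).
Layer 1013–900 hPa: Δp = 113 hPa = 11300 Pa, q̄ = 0.0056 kg/kg → 0.0056 × 11300 / 9.8 = 6.46 mm
Layer 900–760 hPa: Δp = 140 hPa = 14000 Pa, q̄ = 0.0033 kg/kg → 0.0033 × 14000 / 9.8 = 4.71 mm
Layer 760–700 hPa: Δp = 60 hPa = 6000 Pa, q̄ = 0.0018 kg/kg → 0.0018 × 6000 / 9.8 = 1.10 mm
Layer 700–350 hPa: Δp = 350 hPa = 35000 Pa, q̄ = 0.00057 kg/kg → 0.00057 × 35000 / 9.8 = 2.04 mm
PW = 6.46 + 4.71 + 1.10 + 2.04 = 14.31 ≈ 14.3 mm.

PW ≈ 14.3 mm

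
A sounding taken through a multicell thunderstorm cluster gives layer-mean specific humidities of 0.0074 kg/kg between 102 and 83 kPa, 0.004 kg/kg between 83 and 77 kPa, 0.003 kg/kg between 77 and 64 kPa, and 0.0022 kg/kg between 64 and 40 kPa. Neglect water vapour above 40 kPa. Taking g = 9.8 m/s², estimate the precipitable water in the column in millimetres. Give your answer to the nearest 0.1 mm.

Precipitable water is the column-integrated vapour mass per unit area: PW = (1/g) Σ q̄ Δp, with q in kg/kg and Δp in Pa (1 kg/m² of water = 1 mm).
Layer 102–83 kPa: Δp = 190 hPa = 19000 Pa, q̄ = 0.0074 kg/kg → 0.0074 × 19000 / 9.8 = 14.35 mm
Layer 83–77 kPa: Δp = 60 hPa = 6000 Pa, q̄ = 0.004 kg/kg → 0.004 × 6000 / 9.8 = 2.45 mm
Layer 77–64 kPa: Δp = 130 hPa = 13000 Pa, q̄ = 0.003 kg/kg → 0.003 × 13000 / 9.8 = 3.98 mm
Layer 64–40 kPa: Δp = 240 hPa = 24000 Pa, q̄ = 0.0022 kg/kg → 0.0022 × 24000 / 9.8 = 5.39 mm
PW = 14.35 + 2.45 + 3.98 + 5.39 = 26.17 ≈ 26.2 mm.

PW ≈ 26.2 mm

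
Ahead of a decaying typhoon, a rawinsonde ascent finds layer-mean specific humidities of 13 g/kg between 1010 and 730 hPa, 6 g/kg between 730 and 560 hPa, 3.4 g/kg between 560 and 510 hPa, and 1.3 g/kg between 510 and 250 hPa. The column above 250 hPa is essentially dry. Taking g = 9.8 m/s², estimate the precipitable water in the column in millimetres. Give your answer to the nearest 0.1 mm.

PW ≈ 52.7 mm

Precipitable water is the column-integrated vapour mass per unit area: PW = (1/g) Σ q̄ Δp, with q in kg/kg and Δp in Pa (1 kg/m² of water = 1 mm).
Layer 1010–730 hPa: Δp = 280 hPa = 28000 Pa, q̄ = 0.013 kg/kg → 0.013 × 28000 / 9.8 = 37.14 mm
Layer 730–560 hPa: Δp = 170 hPa = 17000 Pa, q̄ = 0.006 kg/kg → 0.006 × 17000 / 9.8 = 10.41 mm
Layer 560–510 hPa: Δp = 50 hPa = 5000 Pa, q̄ = 0.0034 kg/kg → 0.0034 × 5000 / 9.8 = 1.73 mm
Layer 510–250 hPa: Δp = 260 hPa = 26000 Pa, q̄ = 0.0013 kg/kg → 0.0013 × 26000 / 9.8 = 3.45 mm
PW = 37.14 + 10.41 + 1.73 + 3.45 = 52.73 ≈ 52.7 mm.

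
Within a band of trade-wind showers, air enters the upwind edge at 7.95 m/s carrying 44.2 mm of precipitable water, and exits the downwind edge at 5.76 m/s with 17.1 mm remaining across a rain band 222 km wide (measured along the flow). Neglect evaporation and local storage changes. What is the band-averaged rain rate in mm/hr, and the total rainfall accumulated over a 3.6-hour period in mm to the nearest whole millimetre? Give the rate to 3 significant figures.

Column moisture flux per unit crosswind length is F = V × PW.
Inflow: F_in = 7.95 × 44.2 = 351.39 mm·m/s
Outflow: F_out = 5.76 × 17.1 = 98.496 mm·m/s
Steady-state rate R = (F_in − F_out)/L = (351.39 − 98.496) / 222000 m = 1.139e-03 mm/s.
R = 1.139e-03 × 3600 = 4.10 mm/hr.
Over 3.6 h: total = 4.10 × 3.6 = 14.76 ≈ 15 mm.

R ≈ 4.10 mm/hr; total ≈ 15 mm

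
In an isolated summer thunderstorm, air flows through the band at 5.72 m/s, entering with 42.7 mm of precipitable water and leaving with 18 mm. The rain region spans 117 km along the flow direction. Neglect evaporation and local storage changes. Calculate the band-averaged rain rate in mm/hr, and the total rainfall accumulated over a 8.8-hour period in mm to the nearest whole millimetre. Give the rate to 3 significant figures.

Column moisture flux per unit crosswind length is F = V × PW.
Inflow: F_in = 5.72 × 42.7 = 244.244 mm·m/s
Outflow: F_out = 5.72 × 18 = 102.96 mm·m/s
Steady-state rate R = (F_in − F_out)/L = (244.244 − 102.96) / 117000 m = 1.208e-03 mm/s.
R = 1.208e-03 × 3600 = 4.35 mm/hr.
Over 8.8 h: total = 4.35 × 8.8 = 38.28 ≈ 38 mm.

R ≈ 4.35 mm/hr; total ≈ 38 mm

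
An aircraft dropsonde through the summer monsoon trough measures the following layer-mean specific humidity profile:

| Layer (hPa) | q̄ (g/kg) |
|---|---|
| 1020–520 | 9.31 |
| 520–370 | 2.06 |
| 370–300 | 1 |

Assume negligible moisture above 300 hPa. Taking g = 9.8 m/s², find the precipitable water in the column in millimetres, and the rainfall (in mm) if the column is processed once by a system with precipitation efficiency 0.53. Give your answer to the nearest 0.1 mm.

PW ≈ 51.4 mm; rainfall ≈ 27.2 mm

Precipitable water is the column-integrated vapour mass per unit area: PW = (1/g) Σ q̄ Δp, with q in kg/kg and Δp in Pa (1 kg/m² of water = 1 mm).
Layer 1020–520 hPa: Δp = 500 hPa = 50000 Pa, q̄ = 0.00931 kg/kg → 0.00931 × 50000 / 9.8 = 47.50 mm
Layer 520–370 hPa: Δp = 150 hPa = 15000 Pa, q̄ = 0.00206 kg/kg → 0.00206 × 15000 / 9.8 = 3.15 mm
Layer 370–300 hPa: Δp = 70 hPa = 7000 Pa, q̄ = 0.001 kg/kg → 0.001 × 7000 / 9.8 = 0.71 mm
PW = 47.50 + 3.15 + 0.71 = 51.36 ≈ 51.4 mm.
Rainfall = ε × PW = 0.53 × 51.4 = 27.2 mm.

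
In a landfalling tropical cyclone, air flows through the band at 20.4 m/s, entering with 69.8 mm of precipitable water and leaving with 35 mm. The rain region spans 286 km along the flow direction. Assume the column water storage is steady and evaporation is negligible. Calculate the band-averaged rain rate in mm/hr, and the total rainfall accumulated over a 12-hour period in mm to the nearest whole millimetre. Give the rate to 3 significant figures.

Column moisture flux per unit crosswind length is F = V × PW.
Inflow: F_in = 20.4 × 69.8 = 1423.92 mm·m/s
Outflow: F_out = 20.4 × 35 = 714 mm·m/s
Steady-state rate R = (F_in − F_out)/L = (1423.92 − 714) / 286000 m = 2.482e-03 mm/s.
R = 2.482e-03 × 3600 = 8.94 mm/hr.
Over 12 h: total = 8.94 × 12 = 107.28 ≈ 107 mm.

R ≈ 8.94 mm/hr; total ≈ 107 mm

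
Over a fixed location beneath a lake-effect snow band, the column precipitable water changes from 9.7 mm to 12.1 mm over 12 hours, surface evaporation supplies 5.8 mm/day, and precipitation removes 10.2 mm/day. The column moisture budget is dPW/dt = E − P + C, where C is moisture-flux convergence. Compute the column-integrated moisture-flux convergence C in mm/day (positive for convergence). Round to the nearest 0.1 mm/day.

dPW/dt = (12.1 − 9.7) mm / (12/24 day) = +4.800 mm/day.
C = dPW/dt − E + P = (+4.800) − 5.8 + 10.2 = 9.2 mm/day.

C ≈ 9.2 mm/day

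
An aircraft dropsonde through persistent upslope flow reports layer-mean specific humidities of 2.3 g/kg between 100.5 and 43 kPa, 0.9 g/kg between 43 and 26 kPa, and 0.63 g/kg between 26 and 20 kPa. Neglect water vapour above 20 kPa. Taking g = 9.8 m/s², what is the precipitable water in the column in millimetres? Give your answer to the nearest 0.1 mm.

PW ≈ 15.4 mm

Precipitable water is the column-integrated vapour mass per unit area: PW = (1/g) Σ q̄ Δp, with q in kg/kg and Δp in Pa (1 kg/m² of water = 1 mm).
Layer 100.5–43 kPa: Δp = 575 hPa = 57500 Pa, q̄ = 0.0023 kg/kg → 0.0023 × 57500 / 9.8 = 13.49 mm
Layer 43–26 kPa: Δp = 170 hPa = 17000 Pa, q̄ = 0.0009 kg/kg → 0.0009 × 17000 / 9.8 = 1.56 mm
Layer 26–20 kPa: Δp = 60 hPa = 6000 Pa, q̄ = 0.00063 kg/kg → 0.00063 × 6000 / 9.8 = 0.39 mm
PW = 13.49 + 1.56 + 0.39 = 15.44 ≈ 15.4 mm.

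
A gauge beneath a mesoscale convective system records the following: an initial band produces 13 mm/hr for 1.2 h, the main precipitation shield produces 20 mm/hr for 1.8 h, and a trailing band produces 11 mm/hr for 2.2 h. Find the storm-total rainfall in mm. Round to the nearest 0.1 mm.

total ≈ 75.8 mm

Total = Σ Rᵢ Δtᵢ = 13 × 1.2 + 20 × 1.8 + 11 × 2.2
      = 15.6 + 36 + 24.2 = 75.8 mm.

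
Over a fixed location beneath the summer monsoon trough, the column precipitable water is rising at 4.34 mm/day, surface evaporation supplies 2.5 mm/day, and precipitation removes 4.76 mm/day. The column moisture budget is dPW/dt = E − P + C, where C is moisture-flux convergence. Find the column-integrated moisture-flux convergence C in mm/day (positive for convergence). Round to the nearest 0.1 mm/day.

dPW/dt = +4.34 mm/day.
C = dPW/dt − E + P = (+4.34) − 2.5 + 4.76 = 6.6 mm/day.

C ≈ 6.6 mm/day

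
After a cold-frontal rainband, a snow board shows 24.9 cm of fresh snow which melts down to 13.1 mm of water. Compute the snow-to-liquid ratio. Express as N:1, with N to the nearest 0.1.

Ratio = snow depth / SWE = 249 mm / 13.1 mm = 19.0, i.e. 19.0:1.

ratio ≈ 19.0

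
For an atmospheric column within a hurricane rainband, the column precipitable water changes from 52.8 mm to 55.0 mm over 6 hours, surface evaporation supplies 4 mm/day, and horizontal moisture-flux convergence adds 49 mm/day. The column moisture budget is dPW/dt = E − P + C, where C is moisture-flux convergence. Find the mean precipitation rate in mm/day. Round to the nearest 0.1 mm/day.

dPW/dt = (55.0 − 52.8) mm / (6/24 day) = +8.800 mm/day.
P = E + C − dPW/dt = 4 + (49) − (+8.800) = 44.2 mm/day.

P ≈ 44.2 mm/day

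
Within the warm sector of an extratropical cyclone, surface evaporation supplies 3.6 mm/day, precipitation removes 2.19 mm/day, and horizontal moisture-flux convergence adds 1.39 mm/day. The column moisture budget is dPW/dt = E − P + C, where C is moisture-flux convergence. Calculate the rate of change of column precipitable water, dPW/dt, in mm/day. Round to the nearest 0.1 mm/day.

dPW/dt ≈ 2.8 mm/day

dPW/dt = E − P + C = 3.6 − 2.19 + (1.39) = 2.8 mm/day.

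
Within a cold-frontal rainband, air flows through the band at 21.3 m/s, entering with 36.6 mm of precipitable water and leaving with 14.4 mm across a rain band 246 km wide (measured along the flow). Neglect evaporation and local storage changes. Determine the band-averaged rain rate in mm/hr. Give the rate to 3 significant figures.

Column moisture flux per unit crosswind length is F = V × PW.
Inflow: F_in = 21.3 × 36.6 = 779.58 mm·m/s
Outflow: F_out = 21.3 × 14.4 = 306.72 mm·m/s
Steady-state rate R = (F_in − F_out)/L = (779.58 − 306.72) / 246000 m = 1.922e-03 mm/s.
R = 1.922e-03 × 3600 = 6.92 mm/hr.

R ≈ 6.92 mm/hr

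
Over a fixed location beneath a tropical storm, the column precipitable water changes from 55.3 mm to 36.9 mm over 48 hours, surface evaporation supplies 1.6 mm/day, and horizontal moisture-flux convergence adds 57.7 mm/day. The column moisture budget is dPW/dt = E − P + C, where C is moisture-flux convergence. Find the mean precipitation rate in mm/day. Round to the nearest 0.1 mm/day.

P ≈ 68.5 mm/day

dPW/dt = (36.9 − 55.3) mm / (48/24 day) = -9.200 mm/day.
P = E + C − dPW/dt = 1.6 + (57.7) − (-9.200) = 68.5 mm/day.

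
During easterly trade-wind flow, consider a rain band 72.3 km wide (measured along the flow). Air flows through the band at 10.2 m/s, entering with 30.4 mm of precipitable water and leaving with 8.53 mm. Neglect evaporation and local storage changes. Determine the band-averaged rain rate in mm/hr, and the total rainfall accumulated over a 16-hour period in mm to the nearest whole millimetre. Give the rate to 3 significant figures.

Column moisture flux per unit crosswind length is F = V × PW.
Inflow: F_in = 10.2 × 30.4 = 310.08 mm·m/s
Outflow: F_out = 10.2 × 8.53 = 87.006 mm·m/s
Steady-state rate R = (F_in − F_out)/L = (310.08 − 87.006) / 72300 m = 3.085e-03 mm/s.
R = 3.085e-03 × 3600 = 11.1 mm/hr.
Over 16 h: total = 11.1 × 16 = 177.6 ≈ 178 mm.

R ≈ 11.1 mm/hr; total ≈ 178 mm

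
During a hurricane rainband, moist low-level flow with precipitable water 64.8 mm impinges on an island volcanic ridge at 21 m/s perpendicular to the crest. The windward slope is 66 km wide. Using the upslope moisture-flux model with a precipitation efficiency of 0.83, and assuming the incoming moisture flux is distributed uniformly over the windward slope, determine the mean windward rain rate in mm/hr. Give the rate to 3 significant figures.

Incoming column moisture flux per unit ridge length: F = V × PW = 21 × 64.8 = 1360.8 mm·m/s.
Spread over the 66 km slope with efficiency ε = 0.83: R = ε·F/W = 0.83 × 1360.8 / 66000 m = 1.711e-02 mm/s.
R = 1.711e-02 × 3600 = 61.6 mm/hr.

R ≈ 61.6 mm/hr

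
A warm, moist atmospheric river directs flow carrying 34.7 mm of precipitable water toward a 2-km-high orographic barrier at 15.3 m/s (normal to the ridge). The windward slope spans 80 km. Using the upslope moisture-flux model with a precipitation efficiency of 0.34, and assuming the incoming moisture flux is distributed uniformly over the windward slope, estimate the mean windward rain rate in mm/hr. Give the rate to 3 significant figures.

Incoming column moisture flux per unit ridge length: F = V × PW = 15.3 × 34.7 = 530.91 mm·m/s.
Spread over the 80 km slope with efficiency ε = 0.34: R = ε·F/W = 0.34 × 530.91 / 80000 m = 2.256e-03 mm/s.
R = 2.256e-03 × 3600 = 8.12 mm/hr.

R ≈ 8.12 mm/hr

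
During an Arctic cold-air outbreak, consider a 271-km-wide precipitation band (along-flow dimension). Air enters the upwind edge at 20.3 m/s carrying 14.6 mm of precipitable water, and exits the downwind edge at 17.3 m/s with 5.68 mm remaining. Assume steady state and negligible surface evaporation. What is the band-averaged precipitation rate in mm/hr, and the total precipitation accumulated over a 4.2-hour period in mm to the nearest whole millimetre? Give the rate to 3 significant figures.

Column moisture flux per unit crosswind length is F = V × PW.
Inflow: F_in = 20.3 × 14.6 = 296.38 mm·m/s
Outflow: F_out = 17.3 × 5.68 = 98.264 mm·m/s
Steady-state rate R = (F_in − F_out)/L = (296.38 − 98.264) / 271000 m = 7.311e-04 mm/s.
R = 7.311e-04 × 3600 = 2.63 mm/hr.
Over 4.2 h: total = 2.63 × 4.2 = 11.046 ≈ 11 mm.

R ≈ 2.63 mm/hr; total ≈ 11 mm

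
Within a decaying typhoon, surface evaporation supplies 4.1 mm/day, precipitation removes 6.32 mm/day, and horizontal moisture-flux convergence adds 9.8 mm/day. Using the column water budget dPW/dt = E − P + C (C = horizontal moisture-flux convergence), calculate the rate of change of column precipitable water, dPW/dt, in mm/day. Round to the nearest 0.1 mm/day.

dPW/dt ≈ 7.6 mm/day

dPW/dt = E − P + C = 4.1 − 6.32 + (9.8) = 7.6 mm/day.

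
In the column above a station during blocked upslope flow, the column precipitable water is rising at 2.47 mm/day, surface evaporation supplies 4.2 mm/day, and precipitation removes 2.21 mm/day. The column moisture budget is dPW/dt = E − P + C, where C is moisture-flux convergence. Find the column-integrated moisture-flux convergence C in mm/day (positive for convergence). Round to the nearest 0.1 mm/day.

C ≈ 0.5 mm/day

dPW/dt = +2.47 mm/day.
C = dPW/dt − E + P = (+2.47) − 4.2 + 2.21 = 0.5 mm/day.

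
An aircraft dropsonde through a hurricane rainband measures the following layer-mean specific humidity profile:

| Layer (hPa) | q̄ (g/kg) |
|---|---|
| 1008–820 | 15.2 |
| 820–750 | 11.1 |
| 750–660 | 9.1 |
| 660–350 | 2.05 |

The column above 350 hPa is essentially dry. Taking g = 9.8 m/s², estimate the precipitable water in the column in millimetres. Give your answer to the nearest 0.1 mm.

Precipitable water is the column-integrated vapour mass per unit area: PW = (1/g) Σ q̄ Δp, with q in kg/kg and Δp in Pa (1 kg/m² of water = 1 mm).
Layer 1008–820 hPa: Δp = 188 hPa = 18800 Pa, q̄ = 0.0152 kg/kg → 0.0152 × 18800 / 9.8 = 29.16 mm
Layer 820–750 hPa: Δp = 70 hPa = 7000 Pa, q̄ = 0.0111 kg/kg → 0.0111 × 7000 / 9.8 = 7.93 mm
Layer 750–660 hPa: Δp = 90 hPa = 9000 Pa, q̄ = 0.0091 kg/kg → 0.0091 × 9000 / 9.8 = 8.36 mm
Layer 660–350 hPa: Δp = 310 hPa = 31000 Pa, q̄ = 0.00205 kg/kg → 0.00205 × 31000 / 9.8 = 6.48 mm
PW = 29.16 + 7.93 + 8.36 + 6.48 = 51.93 ≈ 51.9 mm.

PW ≈ 51.9 mm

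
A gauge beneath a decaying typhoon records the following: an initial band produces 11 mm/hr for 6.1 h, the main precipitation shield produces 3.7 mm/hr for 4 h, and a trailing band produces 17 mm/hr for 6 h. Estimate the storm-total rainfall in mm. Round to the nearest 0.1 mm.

Total = Σ Rᵢ Δtᵢ = 11 × 6.1 + 3.7 × 4 + 17 × 6
      = 67.1 + 14.8 + 102 = 183.9 mm.

total ≈ 183.9 mm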